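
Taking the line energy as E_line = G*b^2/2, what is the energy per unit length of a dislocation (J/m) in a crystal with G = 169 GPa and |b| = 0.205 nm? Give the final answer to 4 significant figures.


E = G*b^2/2
b = 0.205 nm = 2.05e-10 m
G = 169 GPa = 1.69e+11 Pa
E = 0.5 * 1.69e+11 * (2.05e-10)^2
E = 3.551e-09 J/m


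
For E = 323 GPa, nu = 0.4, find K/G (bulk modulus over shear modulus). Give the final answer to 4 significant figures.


G = E / (2*(1+nu))
G = 323 / (2*(1+0.4)) = 115.357 GPa
K = E / (3*(1-2*nu))
K = 323 / (3*(1-2*0.4)) = 538.333 GPa
K/G = 538.333 / 115.357 = 4.667


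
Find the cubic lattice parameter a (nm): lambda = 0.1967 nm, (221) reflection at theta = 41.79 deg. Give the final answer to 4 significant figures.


d = lambda / (2*sin(theta))
d = 0.1967 / (2*sin(41.79 deg))
d = 0.147584 nm
a = d * sqrt(h^2+k^2+l^2) = 0.147584 * sqrt(9)
a = 0.4428 nm


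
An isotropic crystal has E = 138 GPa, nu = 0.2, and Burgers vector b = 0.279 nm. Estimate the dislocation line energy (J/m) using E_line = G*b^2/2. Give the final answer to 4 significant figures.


Step 1: G = E / (2*(1+nu))
G = 138 / (2*(1+0.2)) = 57.5 GPa = 5.75e+10 Pa
Step 2: E_line = G*b^2/2
b = 0.279 nm = 2.79e-10 m
E_line = 0.5 * 5.75e+10 * (2.79e-10)^2 = 2.238e-09 J/m


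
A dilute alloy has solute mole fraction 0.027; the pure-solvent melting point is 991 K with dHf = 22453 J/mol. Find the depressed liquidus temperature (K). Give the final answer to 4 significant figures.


dT = R*Tm^2*x / dHf
dT = 8.314 * 991^2 * 0.027 / 22453
dT = 9.81854 K
T_new = 991 - 9.81854 = 981.2 K


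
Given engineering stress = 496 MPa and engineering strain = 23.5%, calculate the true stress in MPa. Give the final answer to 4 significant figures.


sigma_true = sigma_eng * (1 + epsilon_eng)
sigma_true = 496 * (1 + 0.235)
sigma_true = 612.6 MPa


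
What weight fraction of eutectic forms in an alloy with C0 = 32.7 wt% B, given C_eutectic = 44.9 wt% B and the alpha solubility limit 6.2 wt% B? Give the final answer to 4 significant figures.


f_primary = (C_e - C0) / (C_e - C_alpha_max)
f_primary = (44.9 - 32.7) / (44.9 - 6.2)
f_primary = 0.315245
f_eutectic = 1 - 0.315245 = 0.6848


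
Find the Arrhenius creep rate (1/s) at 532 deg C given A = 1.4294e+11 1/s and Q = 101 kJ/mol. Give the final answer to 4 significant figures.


rate = A * exp(-Q / (R*T))
T = 532 + 273.15 = 805.15 K
rate = 1.4294e+11 * exp(-101e3 / (8.314 * 805.15))
rate = 40040 1/s


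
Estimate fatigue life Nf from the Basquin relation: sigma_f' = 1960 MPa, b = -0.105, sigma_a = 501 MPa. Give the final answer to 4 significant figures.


sigma_a = sigma_f' * (2*Nf)^b
2*Nf = (sigma_a / sigma_f')^(1/b)
2*Nf = (501 / 1960)^(1/-0.105)
2*Nf = 438611
Nf = 219300 cycles


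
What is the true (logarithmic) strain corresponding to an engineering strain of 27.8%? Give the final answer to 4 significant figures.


epsilon_true = ln(1 + epsilon_eng)
epsilon_true = ln(1 + 0.278)
epsilon_true = 0.2453


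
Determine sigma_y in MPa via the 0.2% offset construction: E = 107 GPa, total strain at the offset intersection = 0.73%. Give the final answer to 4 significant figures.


Offset strain = 0.002
Elastic strain at yield = total_strain - offset = 7.3e-03 - 0.002 = 5.3e-03
sigma_y = E * elastic_strain = 107000 * 5.3e-03
sigma_y = 567.1 MPa


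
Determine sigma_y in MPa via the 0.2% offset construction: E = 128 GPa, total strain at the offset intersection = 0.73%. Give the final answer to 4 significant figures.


Offset strain = 0.002
Elastic strain at yield = total_strain - offset = 7.3e-03 - 0.002 = 5.3e-03
sigma_y = E * elastic_strain = 128000 * 5.3e-03
sigma_y = 678.4 MPa


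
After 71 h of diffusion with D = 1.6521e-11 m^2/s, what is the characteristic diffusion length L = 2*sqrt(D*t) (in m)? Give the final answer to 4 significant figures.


t = 71 hr = 255600 s
Diffusion length = 2*sqrt(D*t)
= 2*sqrt(1.6521e-11 * 255600)
= 4.11e-03 m


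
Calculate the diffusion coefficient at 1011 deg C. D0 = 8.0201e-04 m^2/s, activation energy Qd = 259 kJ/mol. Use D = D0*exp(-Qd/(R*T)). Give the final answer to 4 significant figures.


D = D0 * exp(-Qd / (R*T))
T = 1284.15 K
D = 8.0201e-04 * exp(-259e3 / (8.314 * 1284.15))
D = 2.337e-14 m^2/s


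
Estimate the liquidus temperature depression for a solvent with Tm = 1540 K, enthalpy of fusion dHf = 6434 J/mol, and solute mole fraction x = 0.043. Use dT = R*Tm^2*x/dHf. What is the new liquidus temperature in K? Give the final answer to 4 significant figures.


dT = R*Tm^2*x / dHf
dT = 8.314 * 1540^2 * 0.043 / 6434
dT = 131.777 K
T_new = 1540 - 131.777 = 1408 K


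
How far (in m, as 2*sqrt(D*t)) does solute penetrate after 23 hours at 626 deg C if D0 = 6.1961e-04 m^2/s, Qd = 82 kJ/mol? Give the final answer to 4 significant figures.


Step 1: D = D0 * exp(-Qd/(R*T))
T = 899.15 K
D = 6.1961e-04 * exp(-82e3 / (8.314 * 899.15)) = 1.06731e-08 m^2/s
Step 2: L = 2*sqrt(D*t)
t = 23 h = 82800 s
L = 2*sqrt(1.06731e-08 * 82800) = 0.05946 m


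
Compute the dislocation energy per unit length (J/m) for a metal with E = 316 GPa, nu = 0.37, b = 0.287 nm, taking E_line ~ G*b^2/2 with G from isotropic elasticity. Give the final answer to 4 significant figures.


Step 1: G = E / (2*(1+nu))
G = 316 / (2*(1+0.37)) = 115.328 GPa = 1.15328e+11 Pa
Step 2: E_line = G*b^2/2
b = 0.287 nm = 2.87e-10 m
E_line = 0.5 * 1.15328e+11 * (2.87e-10)^2 = 4.75e-09 J/m


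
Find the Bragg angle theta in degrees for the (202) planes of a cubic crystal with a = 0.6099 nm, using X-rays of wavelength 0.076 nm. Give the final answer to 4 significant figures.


d = a / sqrt(h^2+k^2+l^2)
d = 0.6099 / sqrt(8) = 0.215632 nm
lambda = 2*d*sin(theta)  =>  sin(theta) = lambda / (2*d)
sin(theta) = 0.076 / (2 * 0.215632) = 0.176226
theta = 10.15 deg


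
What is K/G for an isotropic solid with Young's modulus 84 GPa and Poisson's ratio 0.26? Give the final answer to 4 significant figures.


G = E / (2*(1+nu))
G = 84 / (2*(1+0.26)) = 33.3333 GPa
K = E / (3*(1-2*nu))
K = 84 / (3*(1-2*0.26)) = 58.3333 GPa
K/G = 58.3333 / 33.3333 = 1.75


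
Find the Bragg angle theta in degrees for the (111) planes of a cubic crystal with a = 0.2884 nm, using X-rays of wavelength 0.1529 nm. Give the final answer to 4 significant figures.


d = a / sqrt(h^2+k^2+l^2)
d = 0.2884 / sqrt(3) = 0.166508 nm
lambda = 2*d*sin(theta)  =>  sin(theta) = lambda / (2*d)
sin(theta) = 0.1529 / (2 * 0.166508) = 0.459138
theta = 27.33 deg


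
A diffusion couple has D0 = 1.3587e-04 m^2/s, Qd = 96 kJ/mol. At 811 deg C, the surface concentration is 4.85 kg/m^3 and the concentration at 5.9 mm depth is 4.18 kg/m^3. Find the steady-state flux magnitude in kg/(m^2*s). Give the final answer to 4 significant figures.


Step 1: D = D0 * exp(-Qd/(R*T))
T = 811 + 273.15 = 1084.15 K
D = 1.3587e-04 * exp(-96e3 / (8.314 * 1084.15)) = 3.21848e-09 m^2/s
Step 2: J = D * (C1 - C2) / dx
J = 3.21848e-09 * (4.85 - 4.18) / 5.9e-03
J = 3.655e-07 kg/(m^2*s)


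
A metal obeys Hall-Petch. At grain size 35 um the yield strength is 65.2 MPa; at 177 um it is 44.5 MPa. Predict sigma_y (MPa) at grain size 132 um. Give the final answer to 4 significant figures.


sigma_y = sigma0 + k / sqrt(d)
1/sqrt(d1) = 1/sqrt(3.5e-05) = 169.031;  1/sqrt(d2) = 75.1646
k = (sigma1 - sigma2) / (1/sqrt(d1) - 1/sqrt(d2)) = (65.2 - 44.5) / (169.031 - 75.1646) = 0.220527 MPa*m^0.5
sigma0 = sigma1 - k/sqrt(d1) = 65.2 - 0.220527*169.031 = 27.9242 MPa
sigma_y(d3) = 27.9242 + 0.220527 / sqrt(1.32e-04) = 47.12 MPa


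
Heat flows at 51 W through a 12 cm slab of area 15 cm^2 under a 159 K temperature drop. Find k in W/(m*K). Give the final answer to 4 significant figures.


k = Q*L / (A*dT)
L = 0.12 m, A = 1.5e-03 m^2
k = 51 * 0.12 / (1.5e-03 * 159)
k = 25.66 W/(m*K)


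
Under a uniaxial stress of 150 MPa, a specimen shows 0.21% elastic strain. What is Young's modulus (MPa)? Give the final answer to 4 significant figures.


E = sigma / epsilon
epsilon = 0.21% = 2.1e-03
E = 150 / 2.1e-03
E = 71430 MPa


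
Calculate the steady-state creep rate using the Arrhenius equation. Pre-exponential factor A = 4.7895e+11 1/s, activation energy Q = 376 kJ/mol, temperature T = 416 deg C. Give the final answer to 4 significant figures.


rate = A * exp(-Q / (R*T))
T = 416 + 273.15 = 689.15 K
rate = 4.7895e+11 * exp(-376e3 / (8.314 * 689.15))
rate = 1.514e-17 1/s


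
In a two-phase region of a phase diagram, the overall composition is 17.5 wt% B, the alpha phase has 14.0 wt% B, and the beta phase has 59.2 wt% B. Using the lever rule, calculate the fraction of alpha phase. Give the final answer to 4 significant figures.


f_alpha = (C_beta - C0) / (C_beta - C_alpha)
f_alpha = (59.2 - 17.5) / (59.2 - 14.0)
f_alpha = 0.9226


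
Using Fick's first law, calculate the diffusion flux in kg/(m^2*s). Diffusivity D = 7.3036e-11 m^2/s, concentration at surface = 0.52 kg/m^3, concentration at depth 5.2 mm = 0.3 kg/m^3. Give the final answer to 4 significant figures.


J = -D * (dC/dx) = D * (C1 - C2) / dx
J = 7.3036e-11 * (0.52 - 0.3) / 5.2e-03
J = 3.09e-09 kg/(m^2*s)


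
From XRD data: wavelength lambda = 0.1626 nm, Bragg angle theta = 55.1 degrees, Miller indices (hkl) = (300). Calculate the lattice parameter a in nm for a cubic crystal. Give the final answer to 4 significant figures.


d = lambda / (2*sin(theta))
d = 0.1626 / (2*sin(55.1 deg))
d = 0.099128 nm
a = d * sqrt(h^2+k^2+l^2) = 0.099128 * sqrt(9)
a = 0.2974 nm


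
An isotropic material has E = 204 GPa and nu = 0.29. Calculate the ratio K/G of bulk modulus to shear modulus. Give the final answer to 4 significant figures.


G = E / (2*(1+nu))
G = 204 / (2*(1+0.29)) = 79.0698 GPa
K = E / (3*(1-2*nu))
K = 204 / (3*(1-2*0.29)) = 161.905 GPa
K/G = 161.905 / 79.0698 = 2.048


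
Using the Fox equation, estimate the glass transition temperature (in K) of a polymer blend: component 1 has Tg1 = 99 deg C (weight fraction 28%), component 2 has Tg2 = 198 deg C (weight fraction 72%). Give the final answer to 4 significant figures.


1/Tg = w1/Tg1 + w2/Tg2 (in Kelvin)
Tg1 = 372.15 K, Tg2 = 471.15 K
1/Tg = 0.28/372.15 + 0.72/471.15
Tg = 438.5 K


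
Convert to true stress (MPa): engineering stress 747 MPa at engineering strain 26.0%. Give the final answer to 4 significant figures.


sigma_true = sigma_eng * (1 + epsilon_eng)
sigma_true = 747 * (1 + 0.26)
sigma_true = 941.2 MPa


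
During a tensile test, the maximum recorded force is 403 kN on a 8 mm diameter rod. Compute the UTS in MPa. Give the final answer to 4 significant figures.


A0 = pi*(d/2)^2 = pi*(8/2)^2 = 50.2655 mm^2
UTS = F_max / A0 = 403*1000 / 50.2655
UTS = 8017 MPa


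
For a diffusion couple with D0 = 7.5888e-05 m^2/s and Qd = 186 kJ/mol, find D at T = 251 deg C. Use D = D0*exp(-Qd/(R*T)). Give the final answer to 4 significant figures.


D = D0 * exp(-Qd / (R*T))
T = 524.15 K
D = 7.5888e-05 * exp(-186e3 / (8.314 * 524.15))
D = 2.205e-23 m^2/s


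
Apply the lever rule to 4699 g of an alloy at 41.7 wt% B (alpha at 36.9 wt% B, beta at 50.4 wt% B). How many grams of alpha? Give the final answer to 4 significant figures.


f_alpha = (C_beta - C0) / (C_beta - C_alpha)
f_alpha = (50.4 - 41.7) / (50.4 - 36.9) = 0.644444
m_alpha = f_alpha * m_total = 0.644444 * 4699 = 3028 g


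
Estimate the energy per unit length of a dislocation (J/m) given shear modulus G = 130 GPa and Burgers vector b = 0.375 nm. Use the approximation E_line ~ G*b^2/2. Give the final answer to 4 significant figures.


E = G*b^2/2
b = 0.375 nm = 3.75e-10 m
G = 130 GPa = 1.3e+11 Pa
E = 0.5 * 1.3e+11 * (3.75e-10)^2
E = 9.141e-09 J/m


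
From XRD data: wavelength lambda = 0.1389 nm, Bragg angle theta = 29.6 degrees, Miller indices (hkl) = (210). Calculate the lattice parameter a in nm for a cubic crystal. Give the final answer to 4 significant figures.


d = lambda / (2*sin(theta))
d = 0.1389 / (2*sin(29.6 deg))
d = 0.140604 nm
a = d * sqrt(h^2+k^2+l^2) = 0.140604 * sqrt(5)
a = 0.3144 nm


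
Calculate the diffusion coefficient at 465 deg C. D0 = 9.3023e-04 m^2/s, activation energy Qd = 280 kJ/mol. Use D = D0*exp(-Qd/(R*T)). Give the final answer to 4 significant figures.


D = D0 * exp(-Qd / (R*T))
T = 738.15 K
D = 9.3023e-04 * exp(-280e3 / (8.314 * 738.15))
D = 1.425e-23 m^2/s


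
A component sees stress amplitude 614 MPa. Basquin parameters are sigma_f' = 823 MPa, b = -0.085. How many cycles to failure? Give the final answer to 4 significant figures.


sigma_a = sigma_f' * (2*Nf)^b
2*Nf = (sigma_a / sigma_f')^(1/b)
2*Nf = (614 / 823)^(1/-0.085)
2*Nf = 31.3936
Nf = 15.7 cycles


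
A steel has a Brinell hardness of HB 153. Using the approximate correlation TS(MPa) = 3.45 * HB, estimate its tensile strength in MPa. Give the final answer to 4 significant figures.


TS (MPa) = 3.45 * HB
TS = 3.45 * 153
TS = 527.9 MPa


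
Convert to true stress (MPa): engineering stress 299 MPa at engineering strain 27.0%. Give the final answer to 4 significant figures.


sigma_true = sigma_eng * (1 + epsilon_eng)
sigma_true = 299 * (1 + 0.27)
sigma_true = 379.7 MPa


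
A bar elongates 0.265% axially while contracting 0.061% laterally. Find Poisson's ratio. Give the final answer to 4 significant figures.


nu = -epsilon_lat / epsilon_axial
Lateral strain is contraction (negative), so using magnitudes:
nu = 0.061 / 0.265
nu = 0.2302


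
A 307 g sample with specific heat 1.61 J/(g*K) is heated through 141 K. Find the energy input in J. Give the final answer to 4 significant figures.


Q = m * cp * dT
Q = 307 * 1.61 * 141
Q = 69690 J


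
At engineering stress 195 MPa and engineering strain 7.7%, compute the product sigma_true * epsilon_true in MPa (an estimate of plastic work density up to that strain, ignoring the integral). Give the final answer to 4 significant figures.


sigma_true = sigma_eng * (1 + epsilon_eng)
sigma_true = 195 * (1 + 0.077) = 210.015 MPa
epsilon_true = ln(1 + epsilon_eng)
epsilon_true = ln(1 + 0.077) = 0.0741794
sigma_true * epsilon_true = 210.015 * 0.0741794 = 15.58 MPa


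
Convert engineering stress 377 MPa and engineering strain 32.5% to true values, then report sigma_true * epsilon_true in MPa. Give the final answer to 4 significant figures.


sigma_true = sigma_eng * (1 + epsilon_eng)
sigma_true = 377 * (1 + 0.325) = 499.525 MPa
epsilon_true = ln(1 + epsilon_eng)
epsilon_true = ln(1 + 0.325) = 0.281412
sigma_true * epsilon_true = 499.525 * 0.281412 = 140.6 MPa


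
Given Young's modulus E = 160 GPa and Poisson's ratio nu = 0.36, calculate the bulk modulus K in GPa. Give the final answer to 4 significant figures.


K = E / (3*(1-2*nu))
K = 160 / (3*(1-2*0.36))
K = 190.5 GPa


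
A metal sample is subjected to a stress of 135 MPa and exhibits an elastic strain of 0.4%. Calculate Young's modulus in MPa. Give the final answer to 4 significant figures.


E = sigma / epsilon
epsilon = 0.4% = 4e-03
E = 135 / 4e-03
E = 33750 MPa


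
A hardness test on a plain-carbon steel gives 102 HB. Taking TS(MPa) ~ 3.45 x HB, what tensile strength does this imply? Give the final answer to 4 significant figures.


TS (MPa) = 3.45 * HB
TS = 3.45 * 102
TS = 351.9 MPa


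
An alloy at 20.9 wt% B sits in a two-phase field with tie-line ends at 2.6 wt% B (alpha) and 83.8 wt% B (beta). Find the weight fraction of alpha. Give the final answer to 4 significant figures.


f_alpha = (C_beta - C0) / (C_beta - C_alpha)
f_alpha = (83.8 - 20.9) / (83.8 - 2.6)
f_alpha = 0.7746


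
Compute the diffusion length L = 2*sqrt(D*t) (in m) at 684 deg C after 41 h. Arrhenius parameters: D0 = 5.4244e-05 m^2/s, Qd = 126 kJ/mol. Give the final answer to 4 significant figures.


Step 1: D = D0 * exp(-Qd/(R*T))
T = 957.15 K
D = 5.4244e-05 * exp(-126e3 / (8.314 * 957.15)) = 7.2093e-12 m^2/s
Step 2: L = 2*sqrt(D*t)
t = 41 h = 147600 s
L = 2*sqrt(7.2093e-12 * 147600) = 2.063e-03 m


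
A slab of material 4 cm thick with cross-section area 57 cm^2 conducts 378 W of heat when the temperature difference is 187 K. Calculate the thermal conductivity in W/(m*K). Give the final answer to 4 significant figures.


k = Q*L / (A*dT)
L = 0.04 m, A = 5.7e-03 m^2
k = 378 * 0.04 / (5.7e-03 * 187)
k = 14.19 W/(m*K)


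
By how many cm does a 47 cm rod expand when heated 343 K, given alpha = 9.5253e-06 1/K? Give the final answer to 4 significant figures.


dL = L0 * alpha * dT
dL = 47 * 9.5253e-06 * 343
dL = 0.1536 cm


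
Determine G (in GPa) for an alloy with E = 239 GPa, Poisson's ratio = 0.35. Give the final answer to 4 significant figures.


G = E / (2*(1+nu))
G = 239 / (2*(1+0.35))
G = 88.52 GPa


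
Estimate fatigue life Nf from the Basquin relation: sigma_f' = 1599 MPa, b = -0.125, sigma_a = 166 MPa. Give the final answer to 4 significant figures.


sigma_a = sigma_f' * (2*Nf)^b
2*Nf = (sigma_a / sigma_f')^(1/b)
2*Nf = (166 / 1599)^(1/-0.125)
2*Nf = 7.41179e+07
Nf = 3.706e+07 cycles


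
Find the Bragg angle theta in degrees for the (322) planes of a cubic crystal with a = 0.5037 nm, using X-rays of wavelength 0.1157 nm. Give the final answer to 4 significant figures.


d = a / sqrt(h^2+k^2+l^2)
d = 0.5037 / sqrt(17) = 0.122165 nm
lambda = 2*d*sin(theta)  =>  sin(theta) = lambda / (2*d)
sin(theta) = 0.1157 / (2 * 0.122165) = 0.473539
theta = 28.26 deg


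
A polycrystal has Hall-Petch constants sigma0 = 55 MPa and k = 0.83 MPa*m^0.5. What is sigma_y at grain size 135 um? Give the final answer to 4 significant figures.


sigma_y = sigma0 + k / sqrt(d)
d = 135 um = 1.35e-04 m
sigma_y = 55 + 0.83 / sqrt(1.35e-04)
sigma_y = 126.4 MPa


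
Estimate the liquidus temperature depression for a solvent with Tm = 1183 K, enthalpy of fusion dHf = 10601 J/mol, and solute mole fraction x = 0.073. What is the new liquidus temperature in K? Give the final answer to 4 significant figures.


dT = R*Tm^2*x / dHf
dT = 8.314 * 1183^2 * 0.073 / 10601
dT = 80.1227 K
T_new = 1183 - 80.1227 = 1103 K


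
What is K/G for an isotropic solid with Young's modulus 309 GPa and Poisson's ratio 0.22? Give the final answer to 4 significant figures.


G = E / (2*(1+nu))
G = 309 / (2*(1+0.22)) = 126.639 GPa
K = E / (3*(1-2*nu))
K = 309 / (3*(1-2*0.22)) = 183.929 GPa
K/G = 183.929 / 126.639 = 1.452


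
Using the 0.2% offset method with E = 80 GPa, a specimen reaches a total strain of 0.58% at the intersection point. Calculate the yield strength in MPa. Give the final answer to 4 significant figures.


Offset strain = 0.002
Elastic strain at yield = total_strain - offset = 5.8e-03 - 0.002 = 3.8e-03
sigma_y = E * elastic_strain = 80000 * 3.8e-03
sigma_y = 304 MPa


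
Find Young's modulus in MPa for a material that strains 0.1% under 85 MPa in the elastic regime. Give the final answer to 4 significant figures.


E = sigma / epsilon
epsilon = 0.1% = 1e-03
E = 85 / 1e-03
E = 85000 MPa


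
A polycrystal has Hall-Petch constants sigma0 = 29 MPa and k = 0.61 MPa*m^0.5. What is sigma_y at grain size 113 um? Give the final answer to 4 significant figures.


sigma_y = sigma0 + k / sqrt(d)
d = 113 um = 1.13e-04 m
sigma_y = 29 + 0.61 / sqrt(1.13e-04)
sigma_y = 86.38 MPa


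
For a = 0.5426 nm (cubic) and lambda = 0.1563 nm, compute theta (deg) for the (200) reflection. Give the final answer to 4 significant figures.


d = a / sqrt(h^2+k^2+l^2)
d = 0.5426 / sqrt(4) = 0.2713 nm
lambda = 2*d*sin(theta)  =>  sin(theta) = lambda / (2*d)
sin(theta) = 0.1563 / (2 * 0.2713) = 0.288058
theta = 16.74 deg


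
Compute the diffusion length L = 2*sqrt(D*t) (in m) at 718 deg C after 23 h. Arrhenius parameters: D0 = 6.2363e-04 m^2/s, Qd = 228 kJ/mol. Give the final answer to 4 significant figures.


Step 1: D = D0 * exp(-Qd/(R*T))
T = 991.15 K
D = 6.2363e-04 * exp(-228e3 / (8.314 * 991.15)) = 6.00696e-16 m^2/s
Step 2: L = 2*sqrt(D*t)
t = 23 h = 82800 s
L = 2*sqrt(6.00696e-16 * 82800) = 1.41e-05 m


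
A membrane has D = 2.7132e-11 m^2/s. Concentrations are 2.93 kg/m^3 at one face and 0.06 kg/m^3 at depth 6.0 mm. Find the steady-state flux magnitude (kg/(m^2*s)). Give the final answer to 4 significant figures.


J = -D * (dC/dx) = D * (C1 - C2) / dx
J = 2.7132e-11 * (2.93 - 0.06) / 6e-03
J = 1.298e-08 kg/(m^2*s)


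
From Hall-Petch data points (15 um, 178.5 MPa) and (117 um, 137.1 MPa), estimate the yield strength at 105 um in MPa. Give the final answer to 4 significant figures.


sigma_y = sigma0 + k / sqrt(d)
1/sqrt(d1) = 1/sqrt(1.5e-05) = 258.199;  1/sqrt(d2) = 92.45
k = (sigma1 - sigma2) / (1/sqrt(d1) - 1/sqrt(d2)) = (178.5 - 137.1) / (258.199 - 92.45) = 0.249775 MPa*m^0.5
sigma0 = sigma1 - k/sqrt(d1) = 178.5 - 0.249775*258.199 = 114.008 MPa
sigma_y(d3) = 114.008 + 0.249775 / sqrt(1.05e-04) = 138.4 MPa


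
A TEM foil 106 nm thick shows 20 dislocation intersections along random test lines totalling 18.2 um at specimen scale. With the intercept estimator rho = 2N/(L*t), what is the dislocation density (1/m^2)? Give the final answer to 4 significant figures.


rho = 2N / (L * t)
L = 18.2 um = 1.82e-05 m, t = 106 nm = 1.06e-07 m
rho = 2 * 20 / (1.82e-05 * 1.06e-07)
rho = 2.073e+13 1/m^2


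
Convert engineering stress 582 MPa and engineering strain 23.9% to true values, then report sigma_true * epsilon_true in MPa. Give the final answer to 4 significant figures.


sigma_true = sigma_eng * (1 + epsilon_eng)
sigma_true = 582 * (1 + 0.239) = 721.098 MPa
epsilon_true = ln(1 + epsilon_eng)
epsilon_true = ln(1 + 0.239) = 0.214305
sigma_true * epsilon_true = 721.098 * 0.214305 = 154.5 MPa


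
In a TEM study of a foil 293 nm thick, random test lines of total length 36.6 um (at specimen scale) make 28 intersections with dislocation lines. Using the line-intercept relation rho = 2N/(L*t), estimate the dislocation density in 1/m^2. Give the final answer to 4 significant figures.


rho = 2N / (L * t)
L = 36.6 um = 3.66e-05 m, t = 293 nm = 2.93e-07 m
rho = 2 * 28 / (3.66e-05 * 2.93e-07)
rho = 5.222e+12 1/m^2


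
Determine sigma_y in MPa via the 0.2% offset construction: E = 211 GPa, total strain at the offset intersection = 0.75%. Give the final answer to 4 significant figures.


Offset strain = 0.002
Elastic strain at yield = total_strain - offset = 7.5e-03 - 0.002 = 5.5e-03
sigma_y = E * elastic_strain = 211000 * 5.5e-03
sigma_y = 1161 MPa


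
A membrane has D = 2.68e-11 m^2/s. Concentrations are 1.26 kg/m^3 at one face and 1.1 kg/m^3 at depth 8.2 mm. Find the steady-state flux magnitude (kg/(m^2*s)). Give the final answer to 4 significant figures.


J = -D * (dC/dx) = D * (C1 - C2) / dx
J = 2.68e-11 * (1.26 - 1.1) / 8.2e-03
J = 5.229e-10 kg/(m^2*s)


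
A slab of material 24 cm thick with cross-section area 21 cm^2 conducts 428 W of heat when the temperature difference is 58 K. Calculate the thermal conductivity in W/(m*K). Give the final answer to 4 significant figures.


k = Q*L / (A*dT)
L = 0.24 m, A = 2.1e-03 m^2
k = 428 * 0.24 / (2.1e-03 * 58)
k = 843.3 W/(m*K)


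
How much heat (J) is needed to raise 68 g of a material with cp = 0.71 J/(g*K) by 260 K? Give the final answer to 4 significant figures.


Q = m * cp * dT
Q = 68 * 0.71 * 260
Q = 12550 J


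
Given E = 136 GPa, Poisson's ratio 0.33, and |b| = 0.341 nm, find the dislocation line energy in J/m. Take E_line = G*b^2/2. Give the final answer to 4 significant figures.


Step 1: G = E / (2*(1+nu))
G = 136 / (2*(1+0.33)) = 51.1278 GPa = 5.11278e+10 Pa
Step 2: E_line = G*b^2/2
b = 0.341 nm = 3.41e-10 m
E_line = 0.5 * 5.11278e+10 * (3.41e-10)^2 = 2.973e-09 J/m


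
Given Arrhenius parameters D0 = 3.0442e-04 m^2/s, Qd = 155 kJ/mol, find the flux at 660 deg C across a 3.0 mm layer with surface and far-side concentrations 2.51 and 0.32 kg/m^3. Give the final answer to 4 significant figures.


Step 1: D = D0 * exp(-Qd/(R*T))
T = 660 + 273.15 = 933.15 K
D = 3.0442e-04 * exp(-155e3 / (8.314 * 933.15)) = 6.40876e-13 m^2/s
Step 2: J = D * (C1 - C2) / dx
J = 6.40876e-13 * (2.51 - 0.32) / 3e-03
J = 4.678e-10 kg/(m^2*s)


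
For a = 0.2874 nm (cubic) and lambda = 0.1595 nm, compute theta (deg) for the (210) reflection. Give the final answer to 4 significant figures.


d = a / sqrt(h^2+k^2+l^2)
d = 0.2874 / sqrt(5) = 0.128529 nm
lambda = 2*d*sin(theta)  =>  sin(theta) = lambda / (2*d)
sin(theta) = 0.1595 / (2 * 0.128529) = 0.620482
theta = 38.35 deg


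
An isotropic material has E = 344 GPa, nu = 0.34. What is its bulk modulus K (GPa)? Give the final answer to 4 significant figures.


K = E / (3*(1-2*nu))
K = 344 / (3*(1-2*0.34))
K = 358.3 GPa


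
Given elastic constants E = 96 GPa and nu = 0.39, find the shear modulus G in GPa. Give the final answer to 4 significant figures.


G = E / (2*(1+nu))
G = 96 / (2*(1+0.39))
G = 34.53 GPa


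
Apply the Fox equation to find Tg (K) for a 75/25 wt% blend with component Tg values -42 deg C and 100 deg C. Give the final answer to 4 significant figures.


1/Tg = w1/Tg1 + w2/Tg2 (in Kelvin)
Tg1 = 231.15 K, Tg2 = 373.15 K
1/Tg = 0.75/231.15 + 0.25/373.15
Tg = 255.5 K


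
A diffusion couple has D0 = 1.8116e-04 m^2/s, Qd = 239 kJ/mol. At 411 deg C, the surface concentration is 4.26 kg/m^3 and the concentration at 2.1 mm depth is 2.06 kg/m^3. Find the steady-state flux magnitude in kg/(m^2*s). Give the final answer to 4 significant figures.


Step 1: D = D0 * exp(-Qd/(R*T))
T = 411 + 273.15 = 684.15 K
D = 1.8116e-04 * exp(-239e3 / (8.314 * 684.15)) = 1.02289e-22 m^2/s
Step 2: J = D * (C1 - C2) / dx
J = 1.02289e-22 * (4.26 - 2.06) / 2.1e-03
J = 1.072e-19 kg/(m^2*s)


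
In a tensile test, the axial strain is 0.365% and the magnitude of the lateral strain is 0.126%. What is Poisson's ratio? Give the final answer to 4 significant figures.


nu = -epsilon_lat / epsilon_axial
Lateral strain is contraction (negative), so using magnitudes:
nu = 0.126 / 0.365
nu = 0.3452


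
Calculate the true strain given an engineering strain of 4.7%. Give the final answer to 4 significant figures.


epsilon_true = ln(1 + epsilon_eng)
epsilon_true = ln(1 + 0.047)
epsilon_true = 0.04593


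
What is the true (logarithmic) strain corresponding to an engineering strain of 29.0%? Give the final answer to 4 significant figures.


epsilon_true = ln(1 + epsilon_eng)
epsilon_true = ln(1 + 0.29)
epsilon_true = 0.2546


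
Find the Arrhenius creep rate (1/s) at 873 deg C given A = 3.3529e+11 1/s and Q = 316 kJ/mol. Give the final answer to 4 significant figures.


rate = A * exp(-Q / (R*T))
T = 873 + 273.15 = 1146.15 K
rate = 3.3529e+11 * exp(-316e3 / (8.314 * 1146.15))
rate = 1.329e-03 1/s


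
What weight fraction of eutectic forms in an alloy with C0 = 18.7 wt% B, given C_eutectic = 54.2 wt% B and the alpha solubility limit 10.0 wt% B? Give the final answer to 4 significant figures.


f_primary = (C_e - C0) / (C_e - C_alpha_max)
f_primary = (54.2 - 18.7) / (54.2 - 10.0)
f_primary = 0.803167
f_eutectic = 1 - 0.803167 = 0.1968


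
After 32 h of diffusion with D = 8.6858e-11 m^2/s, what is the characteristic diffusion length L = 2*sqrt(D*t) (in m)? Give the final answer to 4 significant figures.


t = 32 hr = 115200 s
Diffusion length = 2*sqrt(D*t)
= 2*sqrt(8.6858e-11 * 115200)
= 6.326e-03 m


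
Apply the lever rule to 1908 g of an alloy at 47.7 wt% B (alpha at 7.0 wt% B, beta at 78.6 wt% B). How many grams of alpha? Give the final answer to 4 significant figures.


f_alpha = (C_beta - C0) / (C_beta - C_alpha)
f_alpha = (78.6 - 47.7) / (78.6 - 7.0) = 0.431564
m_alpha = f_alpha * m_total = 0.431564 * 1908 = 823.4 g


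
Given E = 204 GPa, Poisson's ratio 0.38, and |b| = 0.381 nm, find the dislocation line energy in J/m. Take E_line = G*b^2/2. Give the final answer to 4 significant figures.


Step 1: G = E / (2*(1+nu))
G = 204 / (2*(1+0.38)) = 73.913 GPa = 7.3913e+10 Pa
Step 2: E_line = G*b^2/2
b = 0.381 nm = 3.81e-10 m
E_line = 0.5 * 7.3913e+10 * (3.81e-10)^2 = 5.365e-09 J/m


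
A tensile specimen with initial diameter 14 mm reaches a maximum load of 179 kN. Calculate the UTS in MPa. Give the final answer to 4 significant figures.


A0 = pi*(d/2)^2 = pi*(14/2)^2 = 153.938 mm^2
UTS = F_max / A0 = 179*1000 / 153.938
UTS = 1163 MPa


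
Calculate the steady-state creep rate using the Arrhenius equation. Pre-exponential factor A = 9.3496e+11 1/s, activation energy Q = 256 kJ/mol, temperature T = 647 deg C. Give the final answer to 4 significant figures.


rate = A * exp(-Q / (R*T))
T = 647 + 273.15 = 920.15 K
rate = 9.3496e+11 * exp(-256e3 / (8.314 * 920.15))
rate = 2.74e-03 1/s


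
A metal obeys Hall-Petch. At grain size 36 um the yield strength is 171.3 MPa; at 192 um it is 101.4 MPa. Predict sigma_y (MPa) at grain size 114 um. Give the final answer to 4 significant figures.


sigma_y = sigma0 + k / sqrt(d)
1/sqrt(d1) = 1/sqrt(3.6e-05) = 166.667;  1/sqrt(d2) = 72.1688
k = (sigma1 - sigma2) / (1/sqrt(d1) - 1/sqrt(d2)) = (171.3 - 101.4) / (166.667 - 72.1688) = 0.739699 MPa*m^0.5
sigma0 = sigma1 - k/sqrt(d1) = 171.3 - 0.739699*166.667 = 48.0168 MPa
sigma_y(d3) = 48.0168 + 0.739699 / sqrt(1.14e-04) = 117.3 MPa


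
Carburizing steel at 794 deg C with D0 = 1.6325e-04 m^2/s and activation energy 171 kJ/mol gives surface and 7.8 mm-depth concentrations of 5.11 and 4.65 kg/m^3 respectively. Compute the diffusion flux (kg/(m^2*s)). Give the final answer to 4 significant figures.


Step 1: D = D0 * exp(-Qd/(R*T))
T = 794 + 273.15 = 1067.15 K
D = 1.6325e-04 * exp(-171e3 / (8.314 * 1067.15)) = 6.95789e-13 m^2/s
Step 2: J = D * (C1 - C2) / dx
J = 6.95789e-13 * (5.11 - 4.65) / 7.8e-03
J = 4.103e-11 kg/(m^2*s)


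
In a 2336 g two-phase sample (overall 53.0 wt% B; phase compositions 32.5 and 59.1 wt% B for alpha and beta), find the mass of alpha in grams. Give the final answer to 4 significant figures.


f_alpha = (C_beta - C0) / (C_beta - C_alpha)
f_alpha = (59.1 - 53.0) / (59.1 - 32.5) = 0.229323
m_alpha = f_alpha * m_total = 0.229323 * 2336 = 535.7 g


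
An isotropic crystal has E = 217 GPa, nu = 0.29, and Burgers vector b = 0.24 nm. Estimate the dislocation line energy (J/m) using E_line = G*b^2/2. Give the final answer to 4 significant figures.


Step 1: G = E / (2*(1+nu))
G = 217 / (2*(1+0.29)) = 84.1085 GPa = 8.41085e+10 Pa
Step 2: E_line = G*b^2/2
b = 0.24 nm = 2.4e-10 m
E_line = 0.5 * 8.41085e+10 * (2.4e-10)^2 = 2.422e-09 J/m


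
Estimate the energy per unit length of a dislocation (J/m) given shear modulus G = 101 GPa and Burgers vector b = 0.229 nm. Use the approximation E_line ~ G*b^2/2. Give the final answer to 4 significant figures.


E = G*b^2/2
b = 0.229 nm = 2.29e-10 m
G = 101 GPa = 1.01e+11 Pa
E = 0.5 * 1.01e+11 * (2.29e-10)^2
E = 2.648e-09 J/m


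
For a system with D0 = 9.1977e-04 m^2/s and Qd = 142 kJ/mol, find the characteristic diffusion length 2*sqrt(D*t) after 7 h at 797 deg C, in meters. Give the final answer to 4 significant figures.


Step 1: D = D0 * exp(-Qd/(R*T))
T = 1070.15 K
D = 9.1977e-04 * exp(-142e3 / (8.314 * 1070.15)) = 1.07728e-10 m^2/s
Step 2: L = 2*sqrt(D*t)
t = 7 h = 25200 s
L = 2*sqrt(1.07728e-10 * 25200) = 3.295e-03 m


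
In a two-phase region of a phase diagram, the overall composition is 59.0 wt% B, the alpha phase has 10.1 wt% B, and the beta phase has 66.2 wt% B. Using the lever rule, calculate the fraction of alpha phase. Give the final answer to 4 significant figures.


f_alpha = (C_beta - C0) / (C_beta - C_alpha)
f_alpha = (66.2 - 59.0) / (66.2 - 10.1)
f_alpha = 0.1283


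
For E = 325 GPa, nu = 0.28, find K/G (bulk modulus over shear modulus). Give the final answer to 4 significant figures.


G = E / (2*(1+nu))
G = 325 / (2*(1+0.28)) = 126.953 GPa
K = E / (3*(1-2*nu))
K = 325 / (3*(1-2*0.28)) = 246.212 GPa
K/G = 246.212 / 126.953 = 1.939


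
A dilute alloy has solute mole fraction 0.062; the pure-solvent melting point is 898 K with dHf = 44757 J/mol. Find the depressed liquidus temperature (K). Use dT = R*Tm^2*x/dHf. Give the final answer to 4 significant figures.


dT = R*Tm^2*x / dHf
dT = 8.314 * 898^2 * 0.062 / 44757
dT = 9.28738 K
T_new = 898 - 9.28738 = 888.7 K


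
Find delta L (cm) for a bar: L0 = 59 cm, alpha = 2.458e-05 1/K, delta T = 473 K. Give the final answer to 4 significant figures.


dL = L0 * alpha * dT
dL = 59 * 2.458e-05 * 473
dL = 0.686 cm


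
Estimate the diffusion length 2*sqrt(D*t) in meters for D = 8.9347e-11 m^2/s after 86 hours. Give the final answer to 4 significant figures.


t = 86 hr = 309600 s
Diffusion length = 2*sqrt(D*t)
= 2*sqrt(8.9347e-11 * 309600)
= 0.01052 m


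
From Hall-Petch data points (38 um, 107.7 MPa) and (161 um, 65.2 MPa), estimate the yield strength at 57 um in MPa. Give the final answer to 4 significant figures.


sigma_y = sigma0 + k / sqrt(d)
1/sqrt(d1) = 1/sqrt(3.8e-05) = 162.221;  1/sqrt(d2) = 78.811
k = (sigma1 - sigma2) / (1/sqrt(d1) - 1/sqrt(d2)) = (107.7 - 65.2) / (162.221 - 78.811) = 0.509529 MPa*m^0.5
sigma0 = sigma1 - k/sqrt(d1) = 107.7 - 0.509529*162.221 = 25.0435 MPa
sigma_y(d3) = 25.0435 + 0.509529 / sqrt(5.7e-05) = 92.53 MPa


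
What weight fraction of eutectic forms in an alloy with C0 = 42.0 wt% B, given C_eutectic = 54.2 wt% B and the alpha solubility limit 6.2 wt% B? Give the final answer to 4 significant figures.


f_primary = (C_e - C0) / (C_e - C_alpha_max)
f_primary = (54.2 - 42.0) / (54.2 - 6.2)
f_primary = 0.254167
f_eutectic = 1 - 0.254167 = 0.7458


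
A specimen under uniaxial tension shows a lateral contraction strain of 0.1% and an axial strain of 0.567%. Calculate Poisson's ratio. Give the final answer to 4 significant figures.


nu = -epsilon_lat / epsilon_axial
Lateral strain is contraction (negative), so using magnitudes:
nu = 0.1 / 0.567
nu = 0.1764


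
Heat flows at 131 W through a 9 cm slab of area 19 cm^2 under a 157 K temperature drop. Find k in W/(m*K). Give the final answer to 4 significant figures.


k = Q*L / (A*dT)
L = 0.09 m, A = 1.9e-03 m^2
k = 131 * 0.09 / (1.9e-03 * 157)
k = 39.52 W/(m*K)


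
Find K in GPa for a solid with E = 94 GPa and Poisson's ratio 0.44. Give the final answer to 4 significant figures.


K = E / (3*(1-2*nu))
K = 94 / (3*(1-2*0.44))
K = 261.1 GPa


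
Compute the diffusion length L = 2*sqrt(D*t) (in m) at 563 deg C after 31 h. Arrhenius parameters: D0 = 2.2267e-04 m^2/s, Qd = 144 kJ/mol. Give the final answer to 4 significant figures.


Step 1: D = D0 * exp(-Qd/(R*T))
T = 836.15 K
D = 2.2267e-04 * exp(-144e3 / (8.314 * 836.15)) = 2.24697e-13 m^2/s
Step 2: L = 2*sqrt(D*t)
t = 31 h = 111600 s
L = 2*sqrt(2.24697e-13 * 111600) = 3.167e-04 m


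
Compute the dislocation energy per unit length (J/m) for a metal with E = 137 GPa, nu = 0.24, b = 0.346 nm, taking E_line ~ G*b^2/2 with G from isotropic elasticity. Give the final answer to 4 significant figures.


Step 1: G = E / (2*(1+nu))
G = 137 / (2*(1+0.24)) = 55.2419 GPa = 5.52419e+10 Pa
Step 2: E_line = G*b^2/2
b = 0.346 nm = 3.46e-10 m
E_line = 0.5 * 5.52419e+10 * (3.46e-10)^2 = 3.307e-09 J/m


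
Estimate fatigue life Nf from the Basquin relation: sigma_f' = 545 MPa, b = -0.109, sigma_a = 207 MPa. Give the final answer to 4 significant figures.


sigma_a = sigma_f' * (2*Nf)^b
2*Nf = (sigma_a / sigma_f')^(1/b)
2*Nf = (207 / 545)^(1/-0.109)
2*Nf = 7196.49
Nf = 3598 cycles


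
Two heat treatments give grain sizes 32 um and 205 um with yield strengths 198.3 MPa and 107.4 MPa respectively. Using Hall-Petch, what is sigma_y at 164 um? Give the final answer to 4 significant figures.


sigma_y = sigma0 + k / sqrt(d)
1/sqrt(d1) = 1/sqrt(3.2e-05) = 176.777;  1/sqrt(d2) = 69.843
k = (sigma1 - sigma2) / (1/sqrt(d1) - 1/sqrt(d2)) = (198.3 - 107.4) / (176.777 - 69.843) = 0.85006 MPa*m^0.5
sigma0 = sigma1 - k/sqrt(d1) = 198.3 - 0.85006*176.777 = 48.0293 MPa
sigma_y(d3) = 48.0293 + 0.85006 / sqrt(1.64e-04) = 114.4 MPa


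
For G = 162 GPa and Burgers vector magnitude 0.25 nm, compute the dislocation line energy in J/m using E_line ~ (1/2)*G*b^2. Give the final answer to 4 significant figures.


E = G*b^2/2
b = 0.25 nm = 2.5e-10 m
G = 162 GPa = 1.62e+11 Pa
E = 0.5 * 1.62e+11 * (2.5e-10)^2
E = 5.063e-09 J/m


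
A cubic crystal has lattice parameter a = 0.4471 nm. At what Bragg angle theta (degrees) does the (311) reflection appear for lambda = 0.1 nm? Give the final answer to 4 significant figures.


d = a / sqrt(h^2+k^2+l^2)
d = 0.4471 / sqrt(11) = 0.134806 nm
lambda = 2*d*sin(theta)  =>  sin(theta) = lambda / (2*d)
sin(theta) = 0.1 / (2 * 0.134806) = 0.370904
theta = 21.77 deg


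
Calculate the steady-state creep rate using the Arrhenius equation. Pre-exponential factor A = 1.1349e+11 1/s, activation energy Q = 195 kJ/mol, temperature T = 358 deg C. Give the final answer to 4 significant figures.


rate = A * exp(-Q / (R*T))
T = 358 + 273.15 = 631.15 K
rate = 1.1349e+11 * exp(-195e3 / (8.314 * 631.15))
rate = 8.241e-06 1/s


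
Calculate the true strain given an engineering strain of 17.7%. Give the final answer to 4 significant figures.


epsilon_true = ln(1 + epsilon_eng)
epsilon_true = ln(1 + 0.177)
epsilon_true = 0.163


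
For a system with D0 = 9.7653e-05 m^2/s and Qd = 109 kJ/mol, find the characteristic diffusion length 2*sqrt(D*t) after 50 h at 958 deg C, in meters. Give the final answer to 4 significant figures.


Step 1: D = D0 * exp(-Qd/(R*T))
T = 1231.15 K
D = 9.7653e-05 * exp(-109e3 / (8.314 * 1231.15)) = 2.31696e-09 m^2/s
Step 2: L = 2*sqrt(D*t)
t = 50 h = 180000 s
L = 2*sqrt(2.31696e-09 * 180000) = 0.04084 m


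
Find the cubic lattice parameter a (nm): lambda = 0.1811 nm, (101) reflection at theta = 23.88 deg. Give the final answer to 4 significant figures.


d = lambda / (2*sin(theta))
d = 0.1811 / (2*sin(23.88 deg))
d = 0.223678 nm
a = d * sqrt(h^2+k^2+l^2) = 0.223678 * sqrt(2)
a = 0.3163 nm


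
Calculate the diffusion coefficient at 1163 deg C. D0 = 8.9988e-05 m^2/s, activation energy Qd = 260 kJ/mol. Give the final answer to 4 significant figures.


D = D0 * exp(-Qd / (R*T))
T = 1436.15 K
D = 8.9988e-05 * exp(-260e3 / (8.314 * 1436.15))
D = 3.143e-14 m^2/s


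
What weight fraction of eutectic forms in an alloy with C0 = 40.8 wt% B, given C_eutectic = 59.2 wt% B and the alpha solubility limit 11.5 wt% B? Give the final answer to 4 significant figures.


f_primary = (C_e - C0) / (C_e - C_alpha_max)
f_primary = (59.2 - 40.8) / (59.2 - 11.5)
f_primary = 0.385744
f_eutectic = 1 - 0.385744 = 0.6143


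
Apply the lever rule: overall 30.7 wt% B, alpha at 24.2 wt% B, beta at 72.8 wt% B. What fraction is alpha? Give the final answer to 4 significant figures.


f_alpha = (C_beta - C0) / (C_beta - C_alpha)
f_alpha = (72.8 - 30.7) / (72.8 - 24.2)
f_alpha = 0.8663


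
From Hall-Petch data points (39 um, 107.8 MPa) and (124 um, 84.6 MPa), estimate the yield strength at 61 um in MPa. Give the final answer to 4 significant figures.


sigma_y = sigma0 + k / sqrt(d)
1/sqrt(d1) = 1/sqrt(3.9e-05) = 160.128;  1/sqrt(d2) = 89.8027
k = (sigma1 - sigma2) / (1/sqrt(d1) - 1/sqrt(d2)) = (107.8 - 84.6) / (160.128 - 89.8027) = 0.329895 MPa*m^0.5
sigma0 = sigma1 - k/sqrt(d1) = 107.8 - 0.329895*160.128 = 54.9746 MPa
sigma_y(d3) = 54.9746 + 0.329895 / sqrt(6.1e-05) = 97.21 MPa


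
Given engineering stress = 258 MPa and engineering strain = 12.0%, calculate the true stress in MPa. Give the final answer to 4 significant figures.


sigma_true = sigma_eng * (1 + epsilon_eng)
sigma_true = 258 * (1 + 0.12)
sigma_true = 289 MPa


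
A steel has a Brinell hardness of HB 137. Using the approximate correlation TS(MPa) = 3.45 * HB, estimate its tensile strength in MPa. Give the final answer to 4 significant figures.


TS (MPa) = 3.45 * HB
TS = 3.45 * 137
TS = 472.7 MPa


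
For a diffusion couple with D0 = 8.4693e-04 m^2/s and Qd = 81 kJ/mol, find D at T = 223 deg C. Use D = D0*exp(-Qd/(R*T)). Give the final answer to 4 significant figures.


D = D0 * exp(-Qd / (R*T))
T = 496.15 K
D = 8.4693e-04 * exp(-81e3 / (8.314 * 496.15))
D = 2.511e-12 m^2/s


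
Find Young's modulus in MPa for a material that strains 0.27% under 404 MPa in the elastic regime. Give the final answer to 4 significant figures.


E = sigma / epsilon
epsilon = 0.27% = 2.7e-03
E = 404 / 2.7e-03
E = 149600 MPa
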